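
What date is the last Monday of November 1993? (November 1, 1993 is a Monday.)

29 November 1993

November 1993 begins on a Monday, so the first Monday is November 1.
November 1993 has 30 days. Adding weeks: 1, 8, 15, 22, 29 — the last one ≤ 30 is the 29th.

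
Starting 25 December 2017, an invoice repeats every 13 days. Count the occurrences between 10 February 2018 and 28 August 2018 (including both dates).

15

Occurrences land 13·i days after 25 December 2017 for i = 0, 1, 2, …
10 February 2018 is 47 days after the start; 47 ÷ 13 = 3 remainder 8; since the remainder is 8, round up to i = 4. First occurrence in the window: #5 on 15 February 2018 (4×13 = 52 days in).
28 August 2018 is 246 days after the start; 246 ÷ 13 = 18 remainder 12. Last occurrence in the window: #19 on 16 August 2018.
Occurrences #5 through #19: 15 in total.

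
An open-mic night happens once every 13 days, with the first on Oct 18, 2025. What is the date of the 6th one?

The 6th occurrence is 5 intervals after the first: 5 × 13 = 65 days after Oct 18, 2025.
Oct has 31 days — 13 days to the end of Oct leaves 52.
Nov has 30 days (22 left).
22 days into Dec → Dec 22, 2025.

Dec 22, 2025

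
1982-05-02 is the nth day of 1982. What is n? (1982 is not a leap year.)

Days in months before May: 31 + 28 + 31 + 30 = 120.
Plus 2 days into May → day 122.

122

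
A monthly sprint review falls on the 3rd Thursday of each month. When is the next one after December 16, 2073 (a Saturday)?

December 21, 2073

December 2073 starts on a Friday; its first Thursday is the 7th, so the 3rd Thursday is the 21st — December 21, 2073.
December 21, 2073 is after December 16, 2073, so that is the next one.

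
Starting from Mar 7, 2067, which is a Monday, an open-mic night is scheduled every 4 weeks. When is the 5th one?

The 5th occurrence is 4 intervals after the first: 4 × 28 = 112 days after Mar 7, 2067.
Mar has 31 days — 24 days to the end of Mar leaves 88.
Apr has 30 days (58 left).
May has 31 days (27 left).
27 days into Jun → Jun 27, 2067.

Jun 27, 2067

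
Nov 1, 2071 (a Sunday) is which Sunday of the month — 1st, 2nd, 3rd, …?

Day 1 falls in week ⌈1/7⌉ of the month.
Days 1–7 hold the 1st Sunday, 8–14 the 2nd, 15–21 the 3rd, 22–28 the 4th, 29–31 the 5th.
1 is in the range for the 1st.

1st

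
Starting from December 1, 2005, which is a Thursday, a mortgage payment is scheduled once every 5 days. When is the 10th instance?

January 15, 2006

The 10th occurrence is 9 intervals after the first: 9 × 5 = 45 days after December 1, 2005.
December has 31 days — 30 days to the end of December leaves 15.
15 days into January → January 15, 2006.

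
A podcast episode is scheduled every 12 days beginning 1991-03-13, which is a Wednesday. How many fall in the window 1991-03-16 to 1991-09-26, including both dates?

16

Occurrences land 12·i days after 1991-03-13 for i = 0, 1, 2, …
1991-03-16 is 3 days after the start; 3 ÷ 12 = 0 remainder 3; since the remainder is 3, round up to i = 1. First occurrence in the window: #2 on 1991-03-25 (1×12 = 12 days in).
1991-09-26 is 197 days after the start; 197 ÷ 12 = 16 remainder 5. Last occurrence in the window: #17 on 1991-09-21.
Occurrences #2 through #17: 16 in total.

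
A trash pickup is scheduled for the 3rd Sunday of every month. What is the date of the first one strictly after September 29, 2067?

September 2067 starts on a Thursday; its first Sunday is the 4th, so the 3rd Sunday is the 18th — September 18, 2067.
That is not after September 29, 2067, so look at October 2067.
October 2067 starts on a Saturday; its first Sunday is the 2nd, so the 3rd Sunday is the 16th — October 16, 2067.

October 16, 2067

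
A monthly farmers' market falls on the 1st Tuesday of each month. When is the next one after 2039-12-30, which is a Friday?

2040-01-03

December 2039 starts on a Thursday, so its 1st Tuesday is 2039-12-06 (5 days in).
That is not after 2039-12-30, so look at January 2040.
January 2040 starts on a Sunday, so its 1st Tuesday is 2040-01-03 (2 days in).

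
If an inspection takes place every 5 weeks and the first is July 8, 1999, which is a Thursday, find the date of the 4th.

October 21, 1999

The 4th occurrence is 3 intervals after the first: 3 × 35 = 105 days after July 8, 1999.
July has 31 days — 23 days to the end of July leaves 82.
August has 31 days (51 left).
September has 30 days (21 left).
21 days into October → October 21, 1999.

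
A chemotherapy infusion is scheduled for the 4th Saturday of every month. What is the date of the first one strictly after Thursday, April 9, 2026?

April 25, 2026

April 2026 starts on a Wednesday; its first Saturday is the 4th, so the 4th Saturday is the 25th — April 25, 2026.
April 25, 2026 is after April 9, 2026, so that is the next one.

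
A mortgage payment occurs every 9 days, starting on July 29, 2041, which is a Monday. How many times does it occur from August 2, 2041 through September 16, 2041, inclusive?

Occurrences land 9·i days after July 29, 2041 for i = 0, 1, 2, …
August 2, 2041 is 4 days after the start; 4 ÷ 9 = 0 remainder 4; since the remainder is 4, round up to i = 1. First occurrence in the window: #2 on August 7, 2041 (1×9 = 9 days in).
September 16, 2041 is 49 days after the start; 49 ÷ 9 = 5 remainder 4. Last occurrence in the window: #6 on September 12, 2041.
Occurrences #2 through #6: 5 in total.

5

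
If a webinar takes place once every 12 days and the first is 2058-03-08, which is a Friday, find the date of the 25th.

The 25th occurrence is 24 intervals after the first: 24 × 12 = 288 days after 2058-03-08.
March has 31 days — 23 days to the end of March leaves 265.
April has 30 days (235 left).
May has 31 days (204 left).
June has 30 days (174 left).
July has 31 days (143 left).
August has 31 days (112 left).
September has 30 days (82 left).
October has 31 days (51 left).
November has 30 days (21 left).
21 days into December → 2058-12-21.

2058-12-21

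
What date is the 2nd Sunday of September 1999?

12 September 1999

September 1999 begins on a Wednesday, so the first Sunday is September 5 (4 days later).
The 2nd Sunday is 1 weeks later: 5 + 7 = 12.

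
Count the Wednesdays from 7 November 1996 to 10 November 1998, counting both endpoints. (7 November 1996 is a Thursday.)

7 November 1996 is a Thursday; the first Wednesday on or after it is 13 November 1996 (6 days later).
From 13 November 1996 to 10 November 1998: 48 + 365 + 314 = 727 days (rest of 1996, 1997, to 10 November 1998 in 1998).
727 ÷ 7 = 103 full weeks with remainder 6, so 103 more Wednesdays after the first → 104.

104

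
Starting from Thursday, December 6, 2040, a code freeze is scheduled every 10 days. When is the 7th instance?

February 4, 2041

The 7th occurrence is 6 intervals after the first: 6 × 10 = 60 days after December 6, 2040.
December has 31 days — 25 days to the end of December leaves 35.
January has 31 days (4 left).
4 days into February → February 4, 2041.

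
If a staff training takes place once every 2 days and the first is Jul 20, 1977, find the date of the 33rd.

Sep 22, 1977

The 33rd occurrence is 32 intervals after the first: 32 × 2 = 64 days after Jul 20, 1977.
Jul has 31 days — 11 days to the end of Jul leaves 53.
Aug has 31 days (22 left).
22 days into Sep → Sep 22, 1977.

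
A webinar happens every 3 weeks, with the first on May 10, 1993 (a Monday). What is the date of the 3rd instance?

Jun 21, 1993

The 3rd occurrence is 2 intervals after the first: 2 × 21 = 42 days after May 10, 1993.
May has 31 days — 21 days to the end of May leaves 21.
21 days into Jun → Jun 21, 1993.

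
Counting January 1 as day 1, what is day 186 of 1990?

1990-07-05

January has 31 days (186 − 31 = 155 remain).
February has 28 days (155 − 28 = 127 remain).
March has 31 days (127 − 31 = 96 remain).
April has 30 days (96 − 30 = 66 remain).
May has 31 days (66 − 31 = 35 remain).
June has 30 days (35 − 30 = 5 remain).
5 into July → July 5.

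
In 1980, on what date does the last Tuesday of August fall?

August 1980 begins on a Friday, so the first Tuesday is August 5 (4 days later).
August 1980 has 31 days. Adding weeks: 5, 12, 19, 26 — the last one ≤ 31 is the 26th.

1980-08-26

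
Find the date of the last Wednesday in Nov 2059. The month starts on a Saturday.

Nov 26, 2059

Nov 2059 begins on a Saturday, so the first Wednesday is Nov 5 (4 days later).
Nov 2059 has 30 days. Adding weeks: 5, 12, 19, 26 — the last one ≤ 30 is the 26th.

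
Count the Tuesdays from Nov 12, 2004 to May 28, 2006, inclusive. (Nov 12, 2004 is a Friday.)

Nov 12, 2004 is a Friday; the first Tuesday on or after it is Nov 16, 2004 (4 days later).
From Nov 16, 2004 to May 28, 2006: 45 + 365 + 148 = 558 days (rest of 2004, 2005, to May 28, 2006 in 2006).
558 ÷ 7 = 79 full weeks with remainder 5, so 79 more Tuesdays after the first → 80.

80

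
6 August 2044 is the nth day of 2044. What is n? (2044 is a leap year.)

Days in months before August: 31 + 29 + 31 + 30 + 31 + 30 + 31 = 213.
Plus 6 days into August → day 219.

219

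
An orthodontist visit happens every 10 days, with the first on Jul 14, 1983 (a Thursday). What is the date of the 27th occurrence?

Mar 30, 1984

The 27th occurrence is 26 intervals after the first: 26 × 10 = 260 days after Jul 14, 1983.
Jul has 31 days — 17 days to the end of Jul leaves 243.
Aug has 31 days (212 left).
Sep has 30 days (182 left).
Oct has 31 days (151 left).
Nov has 30 days (121 left).
Dec has 31 days (90 left).
Jan has 31 days (59 left).
Feb has 29 days (30 left).
30 days into Mar → Mar 30, 1984.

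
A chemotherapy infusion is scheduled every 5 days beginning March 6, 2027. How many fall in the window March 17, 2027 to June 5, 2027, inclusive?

Occurrences land 5·i days after March 6, 2027 for i = 0, 1, 2, …
March 17, 2027 is 11 days after the start; 11 ÷ 5 = 2 remainder 1; since the remainder is 1, round up to i = 3. First occurrence in the window: #4 on March 21, 2027 (3×5 = 15 days in).
June 5, 2027 is 91 days after the start; 91 ÷ 5 = 18 remainder 1. Last occurrence in the window: #19 on June 4, 2027.
Occurrences #4 through #19: 16 in total.

16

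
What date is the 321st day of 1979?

November 17, 1979

January has 31 days (321 − 31 = 290 remain).
February has 28 days (290 − 28 = 262 remain).
March has 31 days (262 − 31 = 231 remain).
April has 30 days (231 − 30 = 201 remain).
May has 31 days (201 − 31 = 170 remain).
June has 30 days (170 − 30 = 140 remain).
July has 31 days (140 − 31 = 109 remain).
August has 31 days (109 − 31 = 78 remain).
September has 30 days (78 − 30 = 48 remain).
October has 31 days (48 − 31 = 17 remain).
17 into November → November 17.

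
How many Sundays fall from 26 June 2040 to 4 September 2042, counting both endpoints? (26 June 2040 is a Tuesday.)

114

26 June 2040 is a Tuesday; the first Sunday on or after it is 1 July 2040 (5 days later).
From 1 July 2040 to 4 September 2042: 183 + 365 + 247 = 795 days (rest of 2040, 2041, to 4 September 2042 in 2042).
795 ÷ 7 = 113 full weeks with remainder 4, so 113 more Sundays after the first → 114.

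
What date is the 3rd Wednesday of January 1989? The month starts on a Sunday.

January 1989 begins on a Sunday, so the first Wednesday is January 4 (3 days later).
The 3rd Wednesday is 2 weeks later: 4 + 14 = 18.

January 18, 1989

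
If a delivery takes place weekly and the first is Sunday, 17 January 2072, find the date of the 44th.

The 44th occurrence is 43 intervals after the first: 43 × 7 = 301 days after 17 January 2072.
January has 31 days — 14 days to the end of January leaves 287.
February has 29 days (258 left).
March has 31 days (227 left).
April has 30 days (197 left).
May has 31 days (166 left).
June has 30 days (136 left).
July has 31 days (105 left).
August has 31 days (74 left).
September has 30 days (44 left).
October has 31 days (13 left).
13 days into November → 13 November 2072.

13 November 2072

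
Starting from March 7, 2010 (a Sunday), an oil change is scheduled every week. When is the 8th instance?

The 8th occurrence is 7 intervals after the first: 7 × 7 = 49 days after March 7, 2010.
March has 31 days — 24 days to the end of March leaves 25.
25 days into April → April 25, 2010.

April 25, 2010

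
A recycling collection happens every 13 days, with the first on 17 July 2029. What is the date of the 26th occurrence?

7 June 2030

The 26th occurrence is 25 intervals after the first: 25 × 13 = 325 days after 17 July 2029.
July has 31 days — 14 days to the end of July leaves 311.
August has 31 days (280 left).
September has 30 days (250 left).
October has 31 days (219 left).
November has 30 days (189 left).
December has 31 days (158 left).
January has 31 days (127 left).
February has 28 days (99 left).
March has 31 days (68 left).
April has 30 days (38 left).
May has 31 days (7 left).
7 days into June → 7 June 2030.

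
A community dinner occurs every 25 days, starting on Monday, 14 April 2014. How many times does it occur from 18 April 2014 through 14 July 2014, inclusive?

Occurrences land 25·i days after 14 April 2014 for i = 0, 1, 2, …
18 April 2014 is 4 days after the start; 4 ÷ 25 = 0 remainder 4; since the remainder is 4, round up to i = 1. First occurrence in the window: #2 on 9 May 2014 (1×25 = 25 days in).
14 July 2014 is 91 days after the start; 91 ÷ 25 = 3 remainder 16. Last occurrence in the window: #4 on 28 June 2014.
Occurrences #2 through #4: 3 in total.

3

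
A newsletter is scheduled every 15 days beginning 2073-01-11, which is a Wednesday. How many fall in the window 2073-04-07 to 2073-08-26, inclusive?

Occurrences land 15·i days after 2073-01-11 for i = 0, 1, 2, …
2073-04-07 is 86 days after the start; 86 ÷ 15 = 5 remainder 11; since the remainder is 11, round up to i = 6. First occurrence in the window: #7 on 2073-04-11 (6×15 = 90 days in).
2073-08-26 is 227 days after the start; 227 ÷ 15 = 15 remainder 2. Last occurrence in the window: #16 on 2073-08-24.
Occurrences #7 through #16: 10 in total.

10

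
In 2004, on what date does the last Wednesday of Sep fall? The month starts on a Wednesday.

Sep 2004 begins on a Wednesday, so the first Wednesday is Sep 1.
Sep 2004 has 30 days. Adding weeks: 1, 8, 15, 22, 29 — the last one ≤ 30 is the 29th.

Sep 29, 2004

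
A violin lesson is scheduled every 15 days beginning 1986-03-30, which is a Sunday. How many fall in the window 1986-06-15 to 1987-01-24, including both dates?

15

Occurrences land 15·i days after 1986-03-30 for i = 0, 1, 2, …
1986-06-15 is 77 days after the start; 77 ÷ 15 = 5 remainder 2; since the remainder is 2, round up to i = 6. First occurrence in the window: #7 on 1986-06-28 (6×15 = 90 days in).
1987-01-24 is 300 days after the start; 300 ÷ 15 = 20 remainder 0. Last occurrence in the window: #21 on 1987-01-24.
Occurrences #7 through #21: 15 in total.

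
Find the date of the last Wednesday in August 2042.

27 August 2042

The first Wednesday of August 2042 is August 6.
August 2042 has 31 days. Adding weeks: 6, 13, 20, 27 — the last one ≤ 31 is the 27th.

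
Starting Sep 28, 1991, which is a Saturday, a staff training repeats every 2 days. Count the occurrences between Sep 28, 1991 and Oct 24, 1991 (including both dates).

14

Occurrences land 2·i days after Sep 28, 1991 for i = 0, 1, 2, …
The window opens on the start date, so the first occurrence inside is #1 on Sep 28, 1991.
Oct 24, 1991 is 26 days after the start; 26 ÷ 2 = 13 remainder 0. Last occurrence in the window: #14 on Oct 24, 1991.
Occurrences #1 through #14: 14 in total.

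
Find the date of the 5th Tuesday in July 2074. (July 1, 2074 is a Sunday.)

July 2074 begins on a Sunday, so the first Tuesday is July 3 (2 days later).
The 5th Tuesday is 4 weeks later: 3 + 28 = 31.

July 31, 2074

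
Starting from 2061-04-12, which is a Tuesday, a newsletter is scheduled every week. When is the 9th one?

The 9th occurrence is 8 intervals after the first: 8 × 7 = 56 days after 2061-04-12.
April has 30 days — 18 days to the end of April leaves 38.
May has 31 days (7 left).
7 days into June → 2061-06-07.

2061-06-07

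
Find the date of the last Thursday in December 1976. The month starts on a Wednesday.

December 1976 begins on a Wednesday, so the first Thursday is December 2 (1 day later).
December 1976 has 31 days. Adding weeks: 2, 9, 16, 23, 30 — the last one ≤ 31 is the 30th.

30 December 1976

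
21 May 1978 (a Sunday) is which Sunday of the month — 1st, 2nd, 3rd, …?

3rd

Day 21 falls in week ⌈21/7⌉ of the month.
Days 1–7 hold the 1st Sunday, 8–14 the 2nd, 15–21 the 3rd, 22–28 the 4th, 29–31 the 5th.
21 is in the range for the 3rd.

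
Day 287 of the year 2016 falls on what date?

January has 31 days (287 − 31 = 256 remain).
February has 29 days (256 − 29 = 227 remain).
March has 31 days (227 − 31 = 196 remain).
April has 30 days (196 − 30 = 166 remain).
May has 31 days (166 − 31 = 135 remain).
June has 30 days (135 − 30 = 105 remain).
July has 31 days (105 − 31 = 74 remain).
August has 31 days (74 − 31 = 43 remain).
September has 30 days (43 − 30 = 13 remain).
13 into October → October 13.

13 October 2016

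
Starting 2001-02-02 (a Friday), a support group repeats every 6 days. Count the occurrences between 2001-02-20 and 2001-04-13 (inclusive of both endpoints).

9

Occurrences land 6·i days after 2001-02-02 for i = 0, 1, 2, …
2001-02-20 is 18 days after the start; 18 ÷ 6 = 3 remainder 0. First occurrence in the window: #4 on 2001-02-20 (3×6 = 18 days in).
2001-04-13 is 70 days after the start; 70 ÷ 6 = 11 remainder 4. Last occurrence in the window: #12 on 2001-04-09.
Occurrences #4 through #12: 9 in total.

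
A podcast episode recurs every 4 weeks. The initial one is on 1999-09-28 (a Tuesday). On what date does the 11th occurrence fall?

The 11th occurrence is 10 intervals after the first: 10 × 28 = 280 days after 1999-09-28.
September has 30 days — 2 days to the end of September leaves 278.
October has 31 days (247 left).
November has 30 days (217 left).
December has 31 days (186 left).
January has 31 days (155 left).
February has 29 days (126 left).
March has 31 days (95 left).
April has 30 days (65 left).
May has 31 days (34 left).
June has 30 days (4 left).
4 days into July → 2000-07-04.

2000-07-04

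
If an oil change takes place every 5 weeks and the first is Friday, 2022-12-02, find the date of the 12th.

The 12th occurrence is 11 intervals after the first: 11 × 35 = 385 days after 2022-12-02.
December has 31 days — 29 days to the end of December leaves 356.
January has 31 days (325 left).
February has 28 days (297 left).
March has 31 days (266 left).
April has 30 days (236 left).
May has 31 days (205 left).
June has 30 days (175 left).
July has 31 days (144 left).
August has 31 days (113 left).
September has 30 days (83 left).
October has 31 days (52 left).
November has 30 days (22 left).
22 days into December → 2023-12-22.

2023-12-22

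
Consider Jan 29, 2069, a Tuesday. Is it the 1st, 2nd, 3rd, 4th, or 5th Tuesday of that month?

Day 29 falls in week ⌈29/7⌉ of the month.
Days 1–7 hold the 1st Tuesday, 8–14 the 2nd, 15–21 the 3rd, 22–28 the 4th, 29–31 the 5th.
29 is in the range for the 5th.

5th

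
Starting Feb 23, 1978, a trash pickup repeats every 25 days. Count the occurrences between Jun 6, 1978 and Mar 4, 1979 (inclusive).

10

Occurrences land 25·i days after Feb 23, 1978 for i = 0, 1, 2, …
Jun 6, 1978 is 103 days after the start; 103 ÷ 25 = 4 remainder 3; since the remainder is 3, round up to i = 5. First occurrence in the window: #6 on Jun 28, 1978 (5×25 = 125 days in).
Mar 4, 1979 is 374 days after the start; 374 ÷ 25 = 14 remainder 24. Last occurrence in the window: #15 on Feb 8, 1979.
Occurrences #6 through #15: 10 in total.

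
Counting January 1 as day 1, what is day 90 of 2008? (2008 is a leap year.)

Jan has 31 days (90 − 31 = 59 remain).
Feb has 29 days (59 − 29 = 30 remain).
30 into Mar → Mar 30.

Mar 30, 2008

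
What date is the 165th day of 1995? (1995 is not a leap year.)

Jan has 31 days (165 − 31 = 134 remain).
Feb has 28 days (134 − 28 = 106 remain).
Mar has 31 days (106 − 31 = 75 remain).
Apr has 30 days (75 − 30 = 45 remain).
May has 31 days (45 − 31 = 14 remain).
14 into Jun → Jun 14.

Jun 14, 1995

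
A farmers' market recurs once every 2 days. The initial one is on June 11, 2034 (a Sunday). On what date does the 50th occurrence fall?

September 17, 2034

The 50th occurrence is 49 intervals after the first: 49 × 2 = 98 days after June 11, 2034.
June has 30 days — 19 days to the end of June leaves 79.
July has 31 days (48 left).
August has 31 days (17 left).
17 days into September → September 17, 2034.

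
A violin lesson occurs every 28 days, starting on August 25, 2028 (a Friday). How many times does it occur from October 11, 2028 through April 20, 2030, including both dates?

20

Occurrences land 28·i days after August 25, 2028 for i = 0, 1, 2, …
October 11, 2028 is 47 days after the start; 47 ÷ 28 = 1 remainder 19; since the remainder is 19, round up to i = 2. First occurrence in the window: #3 on October 20, 2028 (2×28 = 56 days in).
April 20, 2030 is 603 days after the start; 603 ÷ 28 = 21 remainder 15. Last occurrence in the window: #22 on April 5, 2030.
Occurrences #3 through #22: 20 in total.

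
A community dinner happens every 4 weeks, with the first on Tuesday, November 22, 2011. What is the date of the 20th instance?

The 20th occurrence is 19 intervals after the first: 19 × 28 = 532 days after November 22, 2011.
November has 30 days — 8 days to the end of November leaves 524.
From end of November to end of 2011 is 31 days (493 left).
2012 has 366 days (127 left).
January has 31 days (96 left).
February has 28 days (68 left).
March has 31 days (37 left).
April has 30 days (7 left).
7 days into May → May 7, 2013.

May 7, 2013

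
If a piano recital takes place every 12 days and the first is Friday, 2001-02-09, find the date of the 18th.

The 18th occurrence is 17 intervals after the first: 17 × 12 = 204 days after 2001-02-09.
February has 28 days — 19 days to the end of February leaves 185.
March has 31 days (154 left).
April has 30 days (124 left).
May has 31 days (93 left).
June has 30 days (63 left).
July has 31 days (32 left).
August has 31 days (1 left).
1 day into September → 2001-09-01.

2001-09-01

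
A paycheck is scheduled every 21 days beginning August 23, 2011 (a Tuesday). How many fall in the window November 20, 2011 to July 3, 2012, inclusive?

Occurrences land 21·i days after August 23, 2011 for i = 0, 1, 2, …
November 20, 2011 is 89 days after the start; 89 ÷ 21 = 4 remainder 5; since the remainder is 5, round up to i = 5. First occurrence in the window: #6 on December 6, 2011 (5×21 = 105 days in).
July 3, 2012 is 315 days after the start; 315 ÷ 21 = 15 remainder 0. Last occurrence in the window: #16 on July 3, 2012.
Occurrences #6 through #16: 11 in total.

11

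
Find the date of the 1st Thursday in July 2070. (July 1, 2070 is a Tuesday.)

3 July 2070

July 2070 begins on a Tuesday, so the first Thursday is July 3 (2 days later).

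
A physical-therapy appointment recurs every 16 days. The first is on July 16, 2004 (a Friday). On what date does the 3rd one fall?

The 3rd occurrence is 2 intervals after the first: 2 × 16 = 32 days after July 16, 2004.
July has 31 days — 15 days to the end of July leaves 17.
17 days into August → August 17, 2004.

August 17, 2004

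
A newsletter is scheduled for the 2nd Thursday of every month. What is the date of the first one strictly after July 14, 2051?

July 2051 starts on a Saturday; its first Thursday is the 6th, so the 2nd Thursday is the 13th — July 13, 2051.
That is not after July 14, 2051, so look at August 2051.
August 2051 starts on a Tuesday; its first Thursday is the 3rd, so the 2nd Thursday is the 10th — August 10, 2051.

August 10, 2051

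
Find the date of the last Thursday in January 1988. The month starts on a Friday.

January 1988 begins on a Friday, so the first Thursday is January 7 (6 days later).
January 1988 has 31 days. Adding weeks: 7, 14, 21, 28 — the last one ≤ 31 is the 28th.

28 January 1988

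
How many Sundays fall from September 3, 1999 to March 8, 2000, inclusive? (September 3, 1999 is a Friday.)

September 3, 1999 is a Friday; the first Sunday on or after it is September 5, 1999 (2 days later).
From September 5, 1999 to March 8, 2000: 25 + 31 + 30 + 31 + 31 + 29 + 8 = 185 days (rest of September, October, November, December, January, February, March).
185 ÷ 7 = 26 full weeks with remainder 3, so 26 more Sundays after the first → 27.

27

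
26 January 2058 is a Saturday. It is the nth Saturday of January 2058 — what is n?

Day 26 falls in week ⌈26/7⌉ of the month.
Days 1–7 hold the 1st Saturday, 8–14 the 2nd, 15–21 the 3rd, 22–28 the 4th, 29–31 the 5th.
26 is in the range for the 4th.

4th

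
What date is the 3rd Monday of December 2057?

December 2057 begins on a Saturday, so the first Monday is December 3 (2 days later).
The 3rd Monday is 2 weeks later: 3 + 14 = 17.

17 December 2057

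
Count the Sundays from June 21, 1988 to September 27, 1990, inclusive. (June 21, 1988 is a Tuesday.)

June 21, 1988 is a Tuesday; the first Sunday on or after it is June 26, 1988 (5 days later).
From June 26, 1988 to September 27, 1990: 188 + 365 + 270 = 823 days (rest of 1988, 1989, to September 27, 1990 in 1990).
823 ÷ 7 = 117 full weeks with remainder 4, so 117 more Sundays after the first → 118.

118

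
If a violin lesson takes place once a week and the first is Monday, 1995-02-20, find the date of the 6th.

The 6th occurrence is 5 intervals after the first: 5 × 7 = 35 days after 1995-02-20.
February has 28 days — 8 days to the end of February leaves 27.
27 days into March → 1995-03-27.

1995-03-27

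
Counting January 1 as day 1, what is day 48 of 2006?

Jan has 31 days (48 − 31 = 17 remain).
17 into Feb → Feb 17.

Feb 17, 2006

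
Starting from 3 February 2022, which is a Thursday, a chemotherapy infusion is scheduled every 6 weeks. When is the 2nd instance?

The 2nd occurrence is 1 interval after the first: 1 × 42 = 42 days after 3 February 2022.
February has 28 days — 25 days to the end of February leaves 17.
17 days into March → 17 March 2022.

17 March 2022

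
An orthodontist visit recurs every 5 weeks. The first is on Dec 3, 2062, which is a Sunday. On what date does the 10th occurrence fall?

The 10th occurrence is 9 intervals after the first: 9 × 35 = 315 days after Dec 3, 2062.
Dec has 31 days — 28 days to the end of Dec leaves 287.
Jan has 31 days (256 left).
Feb has 28 days (228 left).
Mar has 31 days (197 left).
Apr has 30 days (167 left).
May has 31 days (136 left).
Jun has 30 days (106 left).
Jul has 31 days (75 left).
Aug has 31 days (44 left).
Sep has 30 days (14 left).
14 days into Oct → Oct 14, 2063.

Oct 14, 2063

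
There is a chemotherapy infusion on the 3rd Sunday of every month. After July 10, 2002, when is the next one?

July 2002 starts on a Monday; its first Sunday is the 7th, so the 3rd Sunday is the 21st — July 21, 2002.
July 21, 2002 is after July 10, 2002, so that is the next one.

July 21, 2002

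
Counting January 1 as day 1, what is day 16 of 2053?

January 16, 2053

16 into January → January 16.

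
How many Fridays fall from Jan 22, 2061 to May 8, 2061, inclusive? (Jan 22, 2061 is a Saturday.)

Jan 22, 2061 is a Saturday; the first Friday on or after it is Jan 28, 2061 (6 days later).
From Jan 28, 2061 to May 8, 2061: 3 + 28 + 31 + 30 + 8 = 100 days (rest of Jan, Feb, Mar, Apr, May).
100 ÷ 7 = 14 full weeks with remainder 2, so 14 more Fridays after the first → 15.

15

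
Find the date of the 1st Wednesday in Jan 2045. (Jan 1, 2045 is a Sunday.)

Jan 2045 begins on a Sunday, so the first Wednesday is Jan 4 (3 days later).

Jan 4, 2045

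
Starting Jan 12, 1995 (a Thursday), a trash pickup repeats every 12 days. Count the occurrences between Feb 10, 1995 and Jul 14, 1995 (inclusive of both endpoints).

Occurrences land 12·i days after Jan 12, 1995 for i = 0, 1, 2, …
Feb 10, 1995 is 29 days after the start; 29 ÷ 12 = 2 remainder 5; since the remainder is 5, round up to i = 3. First occurrence in the window: #4 on Feb 17, 1995 (3×12 = 36 days in).
Jul 14, 1995 is 183 days after the start; 183 ÷ 12 = 15 remainder 3. Last occurrence in the window: #16 on Jul 11, 1995.
Occurrences #4 through #16: 13 in total.

13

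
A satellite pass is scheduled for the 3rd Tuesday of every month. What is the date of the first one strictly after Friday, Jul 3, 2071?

Jul 2071 starts on a Wednesday; its first Tuesday is the 7th, so the 3rd Tuesday is the 21st — Jul 21, 2071.
Jul 21, 2071 is after Jul 3, 2071, so that is the next one.

Jul 21, 2071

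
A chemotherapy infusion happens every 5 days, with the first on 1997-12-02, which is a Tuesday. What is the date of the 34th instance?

1998-05-16

The 34th occurrence is 33 intervals after the first: 33 × 5 = 165 days after 1997-12-02.
December has 31 days — 29 days to the end of December leaves 136.
January has 31 days (105 left).
February has 28 days (77 left).
March has 31 days (46 left).
April has 30 days (16 left).
16 days into May → 1998-05-16.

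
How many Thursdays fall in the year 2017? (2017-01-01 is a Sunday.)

2017-01-01 is a Sunday; the first Thursday on or after it is 2017-01-05 (4 days later).
From 2017-01-05 to 2017-12-31: 26 + 28 + 31 + 30 + 31 + 30 + 31 + 31 + 30 + 31 + 30 + 31 = 360 days (rest of January, February, March, April, May, June, July, August, September, October, November, December).
360 ÷ 7 = 51 full weeks with remainder 3, so 51 more Thursdays after the first → 52.

52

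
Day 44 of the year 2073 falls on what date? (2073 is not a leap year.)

January has 31 days (44 − 31 = 13 remain).
13 into February → February 13.

2073-02-13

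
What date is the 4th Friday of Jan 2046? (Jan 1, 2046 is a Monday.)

Jan 2046 begins on a Monday, so the first Friday is Jan 5 (4 days later).
The 4th Friday is 3 weeks later: 5 + 21 = 26.

Jan 26, 2046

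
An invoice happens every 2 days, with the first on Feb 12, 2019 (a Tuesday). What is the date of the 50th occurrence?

May 21, 2019

The 50th occurrence is 49 intervals after the first: 49 × 2 = 98 days after Feb 12, 2019.
Feb has 28 days — 16 days to the end of Feb leaves 82.
Mar has 31 days (51 left).
Apr has 30 days (21 left).
21 days into May → May 21, 2019.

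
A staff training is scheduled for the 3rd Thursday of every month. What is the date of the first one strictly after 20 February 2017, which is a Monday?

February 2017 starts on a Wednesday; its first Thursday is the 2nd, so the 3rd Thursday is the 16th — 16 February 2017.
That is not after 20 February 2017, so look at March 2017.
March 2017 starts on a Wednesday; its first Thursday is the 2nd, so the 3rd Thursday is the 16th — 16 March 2017.

16 March 2017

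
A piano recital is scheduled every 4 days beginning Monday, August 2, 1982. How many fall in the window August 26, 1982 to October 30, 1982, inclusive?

Occurrences land 4·i days after August 2, 1982 for i = 0, 1, 2, …
August 26, 1982 is 24 days after the start; 24 ÷ 4 = 6 remainder 0. First occurrence in the window: #7 on August 26, 1982 (6×4 = 24 days in).
October 30, 1982 is 89 days after the start; 89 ÷ 4 = 22 remainder 1. Last occurrence in the window: #23 on October 29, 1982.
Occurrences #7 through #23: 17 in total.

17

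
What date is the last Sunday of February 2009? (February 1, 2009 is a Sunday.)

2009-02-22

February 2009 begins on a Sunday, so the first Sunday is February 1.
February 2009 has 28 days. Adding weeks: 1, 8, 15, 22 — the last one ≤ 28 is the 22nd.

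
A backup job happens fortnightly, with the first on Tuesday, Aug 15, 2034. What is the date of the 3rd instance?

Sep 12, 2034

The 3rd occurrence is 2 intervals after the first: 2 × 14 = 28 days after Aug 15, 2034.
Aug has 31 days — 16 days to the end of Aug leaves 12.
12 days into Sep → Sep 12, 2034.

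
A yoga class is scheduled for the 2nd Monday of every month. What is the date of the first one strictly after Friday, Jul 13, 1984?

Aug 13, 1984

Jul 1984 starts on a Sunday; its first Monday is the 2nd, so the 2nd Monday is the 9th — Jul 9, 1984.
That is not after Jul 13, 1984, so look at Aug 1984.
Aug 1984 starts on a Wednesday; its first Monday is the 6th, so the 2nd Monday is the 13th — Aug 13, 1984.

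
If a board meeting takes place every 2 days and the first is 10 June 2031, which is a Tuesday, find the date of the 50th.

The 50th occurrence is 49 intervals after the first: 49 × 2 = 98 days after 10 June 2031.
June has 30 days — 20 days to the end of June leaves 78.
July has 31 days (47 left).
August has 31 days (16 left).
16 days into September → 16 September 2031.

16 September 2031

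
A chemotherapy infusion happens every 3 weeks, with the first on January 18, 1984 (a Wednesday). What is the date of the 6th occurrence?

May 2, 1984

The 6th occurrence is 5 intervals after the first: 5 × 21 = 105 days after January 18, 1984.
January has 31 days — 13 days to the end of January leaves 92.
February has 29 days (63 left).
March has 31 days (32 left).
April has 30 days (2 left).
2 days into May → May 2, 1984.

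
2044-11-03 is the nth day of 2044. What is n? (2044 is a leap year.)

Days in months before November: 31 + 29 + 31 + 30 + 31 + 30 + 31 + 31 + 30 + 31 = 305.
Plus 3 days into November → day 308.

308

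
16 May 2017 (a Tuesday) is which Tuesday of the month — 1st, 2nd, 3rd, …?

Day 16 falls in week ⌈16/7⌉ of the month.
Days 1–7 hold the 1st Tuesday, 8–14 the 2nd, 15–21 the 3rd, 22–28 the 4th, 29–31 the 5th.
16 is in the range for the 3rd.

3rd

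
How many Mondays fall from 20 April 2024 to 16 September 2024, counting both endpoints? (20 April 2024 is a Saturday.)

22

20 April 2024 is a Saturday; the first Monday on or after it is 22 April 2024 (2 days later).
From 22 April 2024 to 16 September 2024: 8 + 31 + 30 + 31 + 31 + 16 = 147 days (rest of April, May, June, July, August, September).
147 ÷ 7 = 21 full weeks with remainder 0, so 21 more Mondays after the first → 22.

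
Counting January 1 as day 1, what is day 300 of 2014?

2014-10-27

January has 31 days (300 − 31 = 269 remain).
February has 28 days (269 − 28 = 241 remain).
March has 31 days (241 − 31 = 210 remain).
April has 30 days (210 − 30 = 180 remain).
May has 31 days (180 − 31 = 149 remain).
June has 30 days (149 − 30 = 119 remain).
July has 31 days (119 − 31 = 88 remain).
August has 31 days (88 − 31 = 57 remain).
September has 30 days (57 − 30 = 27 remain).
27 into October → October 27.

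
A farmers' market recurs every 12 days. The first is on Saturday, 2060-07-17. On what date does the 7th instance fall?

The 7th occurrence is 6 intervals after the first: 6 × 12 = 72 days after 2060-07-17.
July has 31 days — 14 days to the end of July leaves 58.
August has 31 days (27 left).
27 days into September → 2060-09-27.

2060-09-27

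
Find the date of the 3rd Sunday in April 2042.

2042-04-20

April 2042 begins on a Tuesday, so the first Sunday is April 6 (5 days later).
The 3rd Sunday is 2 weeks later: 6 + 14 = 20.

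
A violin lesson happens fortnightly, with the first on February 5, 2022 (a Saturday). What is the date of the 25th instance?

January 7, 2023

The 25th occurrence is 24 intervals after the first: 24 × 14 = 336 days after February 5, 2022.
February has 28 days — 23 days to the end of February leaves 313.
March has 31 days (282 left).
April has 30 days (252 left).
May has 31 days (221 left).
June has 30 days (191 left).
July has 31 days (160 left).
August has 31 days (129 left).
September has 30 days (99 left).
October has 31 days (68 left).
November has 30 days (38 left).
December has 31 days (7 left).
7 days into January → January 7, 2023.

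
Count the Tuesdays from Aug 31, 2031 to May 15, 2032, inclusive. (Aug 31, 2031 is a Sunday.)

37

Aug 31, 2031 is a Sunday; the first Tuesday on or after it is Sep 2, 2031 (2 days later).
From Sep 2, 2031 to May 15, 2032: 28 + 31 + 30 + 31 + 31 + 29 + 31 + 30 + 15 = 256 days (rest of Sep, Oct, Nov, Dec, Jan, Feb, Mar, Apr, May).
256 ÷ 7 = 36 full weeks with remainder 4, so 36 more Tuesdays after the first → 37.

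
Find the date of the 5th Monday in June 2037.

The first Monday of June 2037 is June 1.
The 5th Monday is 4 weeks later: 1 + 28 = 29.

June 29, 2037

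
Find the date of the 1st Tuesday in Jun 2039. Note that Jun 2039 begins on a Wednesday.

Jun 2039 begins on a Wednesday, so the first Tuesday is Jun 7 (6 days later).

Jun 7, 2039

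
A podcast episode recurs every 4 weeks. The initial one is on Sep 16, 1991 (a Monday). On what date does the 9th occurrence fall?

The 9th occurrence is 8 intervals after the first: 8 × 28 = 224 days after Sep 16, 1991.
Sep has 30 days — 14 days to the end of Sep leaves 210.
Oct has 31 days (179 left).
Nov has 30 days (149 left).
Dec has 31 days (118 left).
Jan has 31 days (87 left).
Feb has 29 days (58 left).
Mar has 31 days (27 left).
27 days into Apr → Apr 27, 1992.

Apr 27, 1992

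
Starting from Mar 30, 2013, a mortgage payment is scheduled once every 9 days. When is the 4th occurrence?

Apr 26, 2013

The 4th occurrence is 3 intervals after the first: 3 × 9 = 27 days after Mar 30, 2013.
Mar has 31 days — 1 day to the end of Mar leaves 26.
26 days into Apr → Apr 26, 2013.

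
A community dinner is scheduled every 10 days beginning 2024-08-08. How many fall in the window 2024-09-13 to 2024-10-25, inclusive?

4

Occurrences land 10·i days after 2024-08-08 for i = 0, 1, 2, …
2024-09-13 is 36 days after the start; 36 ÷ 10 = 3 remainder 6; since the remainder is 6, round up to i = 4. First occurrence in the window: #5 on 2024-09-17 (4×10 = 40 days in).
2024-10-25 is 78 days after the start; 78 ÷ 10 = 7 remainder 8. Last occurrence in the window: #8 on 2024-10-17.
Occurrences #5 through #8: 4 in total.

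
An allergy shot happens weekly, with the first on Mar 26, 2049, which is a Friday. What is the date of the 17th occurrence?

Jul 16, 2049

The 17th occurrence is 16 intervals after the first: 16 × 7 = 112 days after Mar 26, 2049.
Mar has 31 days — 5 days to the end of Mar leaves 107.
Apr has 30 days (77 left).
May has 31 days (46 left).
Jun has 30 days (16 left).
16 days into Jul → Jul 16, 2049.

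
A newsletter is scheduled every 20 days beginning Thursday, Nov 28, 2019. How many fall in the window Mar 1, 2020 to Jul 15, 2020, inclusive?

7

Occurrences land 20·i days after Nov 28, 2019 for i = 0, 1, 2, …
Mar 1, 2020 is 94 days after the start; 94 ÷ 20 = 4 remainder 14; since the remainder is 14, round up to i = 5. First occurrence in the window: #6 on Mar 7, 2020 (5×20 = 100 days in).
Jul 15, 2020 is 230 days after the start; 230 ÷ 20 = 11 remainder 10. Last occurrence in the window: #12 on Jul 5, 2020.
Occurrences #6 through #12: 7 in total.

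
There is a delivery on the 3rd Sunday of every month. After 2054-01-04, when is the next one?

January 2054 starts on a Thursday; its first Sunday is the 4th, so the 3rd Sunday is the 18th — 2054-01-18.
2054-01-18 is after 2054-01-04, so that is the next one.

2054-01-18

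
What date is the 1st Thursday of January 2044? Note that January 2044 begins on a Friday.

January 2044 begins on a Friday, so the first Thursday is January 7 (6 days later).

7 January 2044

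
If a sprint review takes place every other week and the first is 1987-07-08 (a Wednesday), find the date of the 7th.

The 7th occurrence is 6 intervals after the first: 6 × 14 = 84 days after 1987-07-08.
July has 31 days — 23 days to the end of July leaves 61.
August has 31 days (30 left).
30 days into September → 1987-09-30.

1987-09-30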